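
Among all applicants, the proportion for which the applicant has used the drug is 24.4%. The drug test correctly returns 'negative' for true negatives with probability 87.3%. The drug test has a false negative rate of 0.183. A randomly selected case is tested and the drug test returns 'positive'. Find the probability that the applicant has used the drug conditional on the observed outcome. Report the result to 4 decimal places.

P(H | E) ≈ 0.6749

Write H for 'the applicant has used the drug'. Prior odds H:¬H = 0.244/0.756 = 0.32275. For the 'positive' outcome, the likelihood ratio is 0.817/0.127 = 6.4331.
Posterior odds = 0.32275 × 6.4331 = 2.0763, so P(H|E) = 2.0763/(1+2.0763) = 0.6749.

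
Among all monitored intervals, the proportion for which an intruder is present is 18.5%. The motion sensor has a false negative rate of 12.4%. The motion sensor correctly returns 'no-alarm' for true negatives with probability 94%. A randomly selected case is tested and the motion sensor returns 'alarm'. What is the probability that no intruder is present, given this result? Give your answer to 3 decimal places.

P(¬H | E) ≈ 0.232

Write H for 'an intruder is present'. Prior odds H:¬H = 0.185/0.815 = 0.22699. For the 'alarm' outcome, the likelihood ratio is 0.876/0.06 = 14.600.
Posterior odds = 0.22699 × 14.600 = 3.3141, so P(H|E) = 3.3141/(1+3.3141) = 0.768. Then P(¬H|E) = 1 − 0.768 = 0.232.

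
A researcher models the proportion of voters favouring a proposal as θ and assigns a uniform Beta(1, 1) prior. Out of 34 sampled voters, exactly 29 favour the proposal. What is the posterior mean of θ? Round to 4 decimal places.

Posterior mean ≈ 0.8333

The binomial likelihood is conjugate to the Beta prior: with 29 successes and 5 failures, the posterior is Beta(1+29, 1+5) = Beta(30, 6).
Posterior mean = α/(α+β) = 30/36 = 0.8333.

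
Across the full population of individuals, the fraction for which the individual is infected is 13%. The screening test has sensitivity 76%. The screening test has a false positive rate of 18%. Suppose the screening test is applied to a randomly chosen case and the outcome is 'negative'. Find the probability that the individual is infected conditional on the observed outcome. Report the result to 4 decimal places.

Write H for 'the individual is infected'. Prior odds H:¬H = 0.13/0.87 = 0.14943. For the 'negative' outcome, the likelihood ratio is 0.24/0.82 = 0.29268.
Posterior odds = 0.14943 × 0.29268 = 0.043734, so P(H|E) = 0.043734/(1+0.043734) = 0.0419.

P(H | E) ≈ 0.0419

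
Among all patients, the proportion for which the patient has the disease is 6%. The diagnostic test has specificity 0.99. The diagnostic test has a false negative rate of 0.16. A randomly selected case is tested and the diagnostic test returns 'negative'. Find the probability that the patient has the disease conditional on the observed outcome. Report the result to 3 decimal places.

Let H be the event that the patient has the disease. P(H) = 0.06, so P(¬H) = 0.94. With E the 'negative' result, P(E|H) = 0.16 and P(E|¬H) = 0.99.
P(E) = 0.16·0.06 + 0.99·0.94 = 0.0096000 + 0.93060 = 0.94020.
By Bayes' theorem, P(H|E) = 0.0096000 / 0.94020 = 0.010.

P(H | E) ≈ 0.010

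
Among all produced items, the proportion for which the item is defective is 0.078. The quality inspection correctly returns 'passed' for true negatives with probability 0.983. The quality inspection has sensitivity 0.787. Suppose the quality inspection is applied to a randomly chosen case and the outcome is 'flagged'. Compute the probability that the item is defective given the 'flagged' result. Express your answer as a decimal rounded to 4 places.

Let H be the event that the item is defective. P(H) = 0.078, so P(¬H) = 0.922. With E the 'flagged' result, P(E|H) = 0.787 and P(E|¬H) = 0.017.
P(E) = 0.787·0.078 + 0.017·0.922 = 0.061386 + 0.015674 = 0.077060.
By Bayes' theorem, P(H|E) = 0.061386 / 0.077060 = 0.7966.

P(H | E) ≈ 0.7966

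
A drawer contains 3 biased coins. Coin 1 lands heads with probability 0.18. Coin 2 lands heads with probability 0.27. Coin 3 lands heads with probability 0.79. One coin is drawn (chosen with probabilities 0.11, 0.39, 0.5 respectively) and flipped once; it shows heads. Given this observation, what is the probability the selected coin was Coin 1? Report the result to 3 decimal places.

Posterior probability ≈ 0.038

Tabulate prior·likelihood by source: [1] prior 0.11, lik 0.18, product 0.01980; [2] prior 0.39, lik 0.27, product 0.1053; [3] prior 0.5, lik 0.79, product 0.3950.
Normalizing constant = 0.52010; the posterior for Coin 1 is its product over the sum, 0.01980/0.52010 = 0.038.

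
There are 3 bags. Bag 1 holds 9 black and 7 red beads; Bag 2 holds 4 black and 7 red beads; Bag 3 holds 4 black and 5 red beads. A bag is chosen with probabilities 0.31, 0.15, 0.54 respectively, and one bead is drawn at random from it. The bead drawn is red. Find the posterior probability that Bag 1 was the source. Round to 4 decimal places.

Posterior probability ≈ 0.2554

P(red|Bag 1) = 0.4375; P(red|Bag 2) = 0.6364; P(red|Bag 3) = 0.5556.
Prior × likelihood for each source: 0.31·0.4375=0.1356, 0.15·0.6364=0.09545, 0.54·0.5556=0.3000. Summing gives P(red) = 0.53108.
P(Bag 1 | red) = 0.1356 / 0.53108 = 0.2554.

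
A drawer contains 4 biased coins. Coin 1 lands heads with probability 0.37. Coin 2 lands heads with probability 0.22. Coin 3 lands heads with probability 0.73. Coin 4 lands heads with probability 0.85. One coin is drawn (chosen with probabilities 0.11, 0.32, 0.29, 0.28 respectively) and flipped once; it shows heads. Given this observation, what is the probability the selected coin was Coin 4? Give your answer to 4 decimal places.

Posterior probability ≈ 0.4244

P(heads|C1) = 0.37; P(heads|C2) = 0.22; P(heads|C3) = 0.73; P(heads|C4) = 0.85.
Prior × likelihood for each source: 0.11·0.37=0.04070, 0.32·0.22=0.07040, 0.29·0.73=0.2117, 0.28·0.85=0.2380. Summing gives P(heads) = 0.56080.
P(Coin 4 | heads) = 0.2380 / 0.56080 = 0.4244.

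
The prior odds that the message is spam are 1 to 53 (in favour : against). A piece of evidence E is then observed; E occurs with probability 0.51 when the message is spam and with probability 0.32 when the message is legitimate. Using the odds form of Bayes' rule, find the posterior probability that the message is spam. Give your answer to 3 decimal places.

Posterior probability ≈ 0.029

Prior odds = 1/53 = 0.018868. In log-odds, ln(0.018868) = -3.9703.
Add log likelihood ratio: ln(1.5938) = 0.46609.
Posterior log-odds = -3.5042, so posterior odds = exp(-3.5042) = 0.030071. Converting, P(H|E) = 0.030071/1.0301 = 0.029.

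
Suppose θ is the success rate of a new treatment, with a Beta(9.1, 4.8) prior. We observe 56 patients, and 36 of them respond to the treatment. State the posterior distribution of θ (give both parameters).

The binomial likelihood is conjugate to the Beta prior: with 36 successes and 20 failures, the posterior is Beta(9.1+36, 4.8+20) = Beta(45.1, 24.8).

Posterior: Beta(45.1, 24.8)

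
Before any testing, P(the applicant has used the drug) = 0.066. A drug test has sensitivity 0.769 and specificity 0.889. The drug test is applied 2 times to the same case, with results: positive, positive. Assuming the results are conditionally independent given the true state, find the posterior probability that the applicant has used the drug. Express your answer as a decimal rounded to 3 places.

Let H be the event that the applicant has used the drug; start with P(H) = 0.066. P('positive'|H) = 0.769, P('positive'|¬H) = 0.111.
Update on result 1 ('positive'): P(H) ← 0.769·0.0660 / (0.769·0.0660 + 0.111·0.9340) = 0.050754/0.15443 = 0.3287.
Update on result 2 ('positive'): P(H) ← 0.769·0.3287 / (0.769·0.3287 + 0.111·0.6713) = 0.25274/0.32726 = 0.7723.

Posterior P(H) ≈ 0.772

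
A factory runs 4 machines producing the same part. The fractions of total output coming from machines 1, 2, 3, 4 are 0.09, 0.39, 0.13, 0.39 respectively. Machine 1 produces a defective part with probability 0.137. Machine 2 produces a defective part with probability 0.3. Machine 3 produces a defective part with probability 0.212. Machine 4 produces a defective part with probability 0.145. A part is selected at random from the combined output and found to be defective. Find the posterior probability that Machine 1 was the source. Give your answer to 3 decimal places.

Posterior probability ≈ 0.058

Tabulate prior·likelihood by source: [1] prior 0.09, lik 0.137, product 0.01233; [2] prior 0.39, lik 0.3, product 0.1170; [3] prior 0.13, lik 0.212, product 0.02756; [4] prior 0.39, lik 0.145, product 0.05655.
Normalizing constant = 0.21344; the posterior for Machine 1 is its product over the sum, 0.01233/0.21344 = 0.058.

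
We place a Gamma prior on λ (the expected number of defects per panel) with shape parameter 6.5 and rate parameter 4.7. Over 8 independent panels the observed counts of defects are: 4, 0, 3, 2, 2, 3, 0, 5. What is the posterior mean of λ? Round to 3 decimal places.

Posterior mean ≈ 2.008

Total count ∑xᵢ = 19 over n = 8 panels.
Gamma is conjugate to the Poisson likelihood: posterior is Gamma(shape = 6.5+19 = 25.5, rate = 4.7+8 = 12.7).
E[λ | data] = 25.5/12.7 = 2.008.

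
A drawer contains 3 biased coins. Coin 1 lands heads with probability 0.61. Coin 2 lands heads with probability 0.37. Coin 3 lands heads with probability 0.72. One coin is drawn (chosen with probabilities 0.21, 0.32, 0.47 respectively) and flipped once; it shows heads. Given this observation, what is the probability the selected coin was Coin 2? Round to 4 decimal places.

Tabulate prior·likelihood by source: [1] prior 0.21, lik 0.61, product 0.1281; [2] prior 0.32, lik 0.37, product 0.1184; [3] prior 0.47, lik 0.72, product 0.3384.
Normalizing constant = 0.58490; the posterior for Coin 2 is its product over the sum, 0.1184/0.58490 = 0.2024.

Posterior probability ≈ 0.2024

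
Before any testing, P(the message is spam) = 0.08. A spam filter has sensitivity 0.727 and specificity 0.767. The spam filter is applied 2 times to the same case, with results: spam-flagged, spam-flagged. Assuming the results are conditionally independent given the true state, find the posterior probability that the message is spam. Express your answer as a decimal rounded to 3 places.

With H the event that the message is spam, the joint likelihood of the observed sequence is P(data|H) = 0.727·0.727 = 0.52853 and P(data|¬H) = 0.233·0.233 = 0.054289.
Bayes: P(H|data) = 0.08·0.52853 / (0.08·0.52853 + 0.92·0.054289) = 0.042282/0.092228 = 0.4585.

Posterior P(H) ≈ 0.458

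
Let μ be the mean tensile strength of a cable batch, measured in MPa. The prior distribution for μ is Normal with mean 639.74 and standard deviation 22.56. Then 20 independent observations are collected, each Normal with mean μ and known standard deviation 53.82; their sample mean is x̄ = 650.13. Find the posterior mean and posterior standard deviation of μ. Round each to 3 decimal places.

Prior precision 1/τ₀² = 1/22.56² = 0.00196482; data precision n/σ² = 20/53.82² = 0.00690466.
Posterior precision = 0.00196482 + 0.00690466 = 0.00886948, giving posterior SD = 1/√0.00886948 = 10.618.
Posterior mean = (0.00196482·639.74 + 0.00690466·650.13) / 0.00886948 = 647.828.

Posterior mean ≈ 647.828; posterior SD ≈ 10.618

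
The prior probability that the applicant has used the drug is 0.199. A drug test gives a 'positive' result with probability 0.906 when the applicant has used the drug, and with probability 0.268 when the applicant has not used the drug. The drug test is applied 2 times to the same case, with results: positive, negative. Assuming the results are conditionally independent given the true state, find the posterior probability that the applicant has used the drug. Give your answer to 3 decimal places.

Posterior P(H) ≈ 0.097

With H the event that the applicant has used the drug, the joint likelihood of the observed sequence is P(data|H) = 0.906·0.094 = 0.085164 and P(data|¬H) = 0.268·0.732 = 0.19618.
Bayes: P(H|data) = 0.199·0.085164 / (0.199·0.085164 + 0.801·0.19618) = 0.016948/0.17408 = 0.0974.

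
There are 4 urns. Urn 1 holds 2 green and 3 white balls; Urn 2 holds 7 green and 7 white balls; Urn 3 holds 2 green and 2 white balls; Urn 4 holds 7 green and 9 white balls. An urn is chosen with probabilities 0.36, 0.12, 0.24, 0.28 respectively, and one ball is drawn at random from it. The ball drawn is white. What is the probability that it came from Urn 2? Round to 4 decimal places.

Tabulate prior·likelihood by source: [1] prior 0.36, lik 0.6, product 0.2160; [2] prior 0.12, lik 0.5, product 0.06000; [3] prior 0.24, lik 0.5, product 0.1200; [4] prior 0.28, lik 0.5625, product 0.1575.
Normalizing constant = 0.55350; the posterior for Urn 2 is its product over the sum, 0.06000/0.55350 = 0.1084.

Posterior probability ≈ 0.1084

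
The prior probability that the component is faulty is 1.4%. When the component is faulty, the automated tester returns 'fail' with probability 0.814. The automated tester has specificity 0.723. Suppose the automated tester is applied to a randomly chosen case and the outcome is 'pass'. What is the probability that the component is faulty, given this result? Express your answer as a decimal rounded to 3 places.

Write H for 'the component is faulty'. Prior odds H:¬H = 0.014/0.986 = 0.014199. For the 'pass' outcome, the likelihood ratio is 0.186/0.723 = 0.25726.
Posterior odds = 0.014199 × 0.25726 = 0.0036528, so P(H|E) = 0.0036528/(1+0.0036528) = 0.004.

P(H | E) ≈ 0.004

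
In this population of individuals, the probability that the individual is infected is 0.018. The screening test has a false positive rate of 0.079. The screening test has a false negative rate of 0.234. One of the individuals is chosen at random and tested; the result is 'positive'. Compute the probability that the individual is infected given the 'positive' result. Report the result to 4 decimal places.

Let H be the event that the individual is infected. P(H) = 0.018, so P(¬H) = 0.982. With E the 'positive' result, P(E|H) = 0.766 and P(E|¬H) = 0.079.
P(E) = 0.766·0.018 + 0.079·0.982 = 0.013788 + 0.077578 = 0.091366.
By Bayes' theorem, P(H|E) = 0.013788 / 0.091366 = 0.1509.

P(H | E) ≈ 0.1509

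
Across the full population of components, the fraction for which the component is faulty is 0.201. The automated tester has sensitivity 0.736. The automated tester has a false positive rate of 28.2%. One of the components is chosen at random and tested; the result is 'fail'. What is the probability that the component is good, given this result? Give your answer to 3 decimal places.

Let H be the event that the component is faulty. P(H) = 0.201, so P(¬H) = 0.799. With E the 'fail' result, P(E|H) = 0.736 and P(E|¬H) = 0.282.
P(E) = 0.736·0.201 + 0.282·0.799 = 0.14794 + 0.22532 = 0.37325.
By Bayes' theorem, P(H|E) = 0.14794 / 0.37325 = 0.396. Hence P(¬H|E) = 1 − 0.396 = 0.604.

P(¬H | E) ≈ 0.604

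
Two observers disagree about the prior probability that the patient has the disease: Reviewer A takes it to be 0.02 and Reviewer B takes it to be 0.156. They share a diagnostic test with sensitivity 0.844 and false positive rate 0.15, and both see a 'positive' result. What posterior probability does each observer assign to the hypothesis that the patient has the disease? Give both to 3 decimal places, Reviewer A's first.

Reviewer A: 0.103; Reviewer B: 0.510

P('+'|H) = 0.844, P('+'|¬H) = 0.15.
Reviewer A: numerator 0.844·0.02 = 0.016880; evidence = 0.016880+0.15·0.98 = 0.16388; posterior = 0.103.
Reviewer B: numerator 0.844·0.156 = 0.13166; evidence = 0.13166+0.15·0.844 = 0.25826; posterior = 0.510.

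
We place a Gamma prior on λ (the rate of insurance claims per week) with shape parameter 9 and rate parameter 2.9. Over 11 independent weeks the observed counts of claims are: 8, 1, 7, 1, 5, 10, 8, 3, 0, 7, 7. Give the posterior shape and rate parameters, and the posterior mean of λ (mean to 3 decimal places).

Posterior: Gamma(shape=66, rate=13.9); mean ≈ 4.748

Total count ∑xᵢ = 57 over n = 11 weeks.
Gamma is conjugate to the Poisson likelihood: posterior is Gamma(shape = 9+57 = 66, rate = 2.9+11 = 13.9).
E[λ | data] = 66/13.9 = 4.748.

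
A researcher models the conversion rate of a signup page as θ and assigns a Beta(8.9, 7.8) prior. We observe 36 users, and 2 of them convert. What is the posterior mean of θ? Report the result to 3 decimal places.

The binomial likelihood is conjugate to the Beta prior: with 2 successes and 34 failures, the posterior is Beta(8.9+2, 7.8+34) = Beta(10.9, 41.8).
Posterior mean = α/(α+β) = 10.9/52.7 = 0.207.

Posterior mean ≈ 0.207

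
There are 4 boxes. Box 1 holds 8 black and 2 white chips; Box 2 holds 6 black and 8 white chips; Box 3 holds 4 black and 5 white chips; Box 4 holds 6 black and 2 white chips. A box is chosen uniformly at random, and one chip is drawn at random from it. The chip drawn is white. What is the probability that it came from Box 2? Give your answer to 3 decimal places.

Posterior probability ≈ 0.362

Tabulate prior·likelihood by source: [1] prior 0.25, lik 0.2, product 0.05000; [2] prior 0.25, lik 0.5714, product 0.1429; [3] prior 0.25, lik 0.5556, product 0.1389; [4] prior 0.25, lik 0.25, product 0.06250.
Normalizing constant = 0.39425; the posterior for Box 2 is its product over the sum, 0.1429/0.39425 = 0.362.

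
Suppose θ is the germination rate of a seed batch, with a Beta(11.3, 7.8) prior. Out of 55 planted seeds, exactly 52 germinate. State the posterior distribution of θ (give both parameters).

Observing 52 successes and 3 failures updates Beta(11.3, 7.8) by adding the success and failure counts to the two shape parameters: α = 11.3+52 = 63.3, β = 7.8+3 = 10.8.

Posterior: Beta(63.3, 10.8)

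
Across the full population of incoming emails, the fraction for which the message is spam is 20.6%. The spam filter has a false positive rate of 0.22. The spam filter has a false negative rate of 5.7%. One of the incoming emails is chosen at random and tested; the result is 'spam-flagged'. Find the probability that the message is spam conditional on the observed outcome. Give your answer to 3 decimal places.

Write H for 'the message is spam'. Prior odds H:¬H = 0.206/0.794 = 0.25945. For the 'spam-flagged' outcome, the likelihood ratio is 0.943/0.22 = 4.2864.
Posterior odds = 0.25945 × 4.2864 = 1.1121, so P(H|E) = 1.1121/(1+1.1121) = 0.527.

P(H | E) ≈ 0.527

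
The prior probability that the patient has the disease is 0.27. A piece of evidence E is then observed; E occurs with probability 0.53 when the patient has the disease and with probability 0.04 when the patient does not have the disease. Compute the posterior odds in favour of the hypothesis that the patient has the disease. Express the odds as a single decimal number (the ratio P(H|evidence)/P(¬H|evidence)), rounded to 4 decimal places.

Posterior odds ≈ 4.9007

Prior odds = 0.27/(1−0.27) = 0.36986.
Likelihood ratio for E = 0.53/0.04 = 13.250.
Posterior odds = prior odds × LR = 4.9007.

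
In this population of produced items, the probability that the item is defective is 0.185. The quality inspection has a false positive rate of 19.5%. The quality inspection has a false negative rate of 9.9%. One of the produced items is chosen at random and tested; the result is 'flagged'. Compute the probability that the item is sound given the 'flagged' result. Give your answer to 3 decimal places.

Let H be the event that the item is defective. P(H) = 0.185, so P(¬H) = 0.815. With E the 'flagged' result, P(E|H) = 0.901 and P(E|¬H) = 0.195.
P(E) = 0.901·0.185 + 0.195·0.815 = 0.16668 + 0.15892 = 0.32561.
By Bayes' theorem, P(H|E) = 0.16668 / 0.32561 = 0.512. Hence P(¬H|E) = 1 − 0.512 = 0.488.

P(¬H | E) ≈ 0.488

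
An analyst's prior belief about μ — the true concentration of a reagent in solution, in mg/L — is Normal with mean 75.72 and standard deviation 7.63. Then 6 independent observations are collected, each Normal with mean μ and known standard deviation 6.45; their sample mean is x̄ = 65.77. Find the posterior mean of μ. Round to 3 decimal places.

With known σ, the Normal prior is conjugate. Weight on the data is w = (n/σ²)/(n/σ² + 1/τ₀²) = 0.144222/(0.144222+0.0171771) = 0.89357.
Posterior mean = w·x̄ + (1−w)·μ₀ = 0.89357·65.77 + 0.10643·75.72 = 66.829.

Posterior mean ≈ 66.829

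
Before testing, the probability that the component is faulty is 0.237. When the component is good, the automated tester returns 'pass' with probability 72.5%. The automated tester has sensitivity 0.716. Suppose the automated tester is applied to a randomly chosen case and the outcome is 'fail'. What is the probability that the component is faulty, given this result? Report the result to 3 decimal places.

Let H be the event that the component is faulty. P(H) = 0.237, so P(¬H) = 0.763. With E the 'fail' result, P(E|H) = 0.716 and P(E|¬H) = 0.275.
P(E) = 0.716·0.237 + 0.275·0.763 = 0.16969 + 0.20983 = 0.37952.
By Bayes' theorem, P(H|E) = 0.16969 / 0.37952 = 0.447.

P(H | E) ≈ 0.447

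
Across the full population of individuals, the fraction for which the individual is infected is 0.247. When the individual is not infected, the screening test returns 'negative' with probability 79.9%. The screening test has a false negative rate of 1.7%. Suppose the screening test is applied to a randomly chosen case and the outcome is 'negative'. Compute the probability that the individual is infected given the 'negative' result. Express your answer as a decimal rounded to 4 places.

Let H be the event that the individual is infected. P(H) = 0.247, so P(¬H) = 0.753. With E the 'negative' result, P(E|H) = 0.017 and P(E|¬H) = 0.799.
P(E) = 0.017·0.247 + 0.799·0.753 = 0.0041990 + 0.60165 = 0.60585.
By Bayes' theorem, P(H|E) = 0.0041990 / 0.60585 = 0.0069.

P(H | E) ≈ 0.0069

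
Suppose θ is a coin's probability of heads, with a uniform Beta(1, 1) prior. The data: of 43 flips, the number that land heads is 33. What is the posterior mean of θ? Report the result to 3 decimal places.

Observing 33 successes and 10 failures updates Beta(1, 1) by adding the success and failure counts to the two shape parameters: α = 1+33 = 34, β = 1+10 = 11.
Posterior mean = α/(α+β) = 34/45 = 0.756.

Posterior mean ≈ 0.756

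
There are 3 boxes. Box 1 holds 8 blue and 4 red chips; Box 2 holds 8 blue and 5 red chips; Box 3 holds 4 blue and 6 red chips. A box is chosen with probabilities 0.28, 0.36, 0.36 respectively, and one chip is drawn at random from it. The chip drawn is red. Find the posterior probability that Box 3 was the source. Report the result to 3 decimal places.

Posterior probability ≈ 0.482

P(red|Box 1) = 0.3333; P(red|Box 2) = 0.3846; P(red|Box 3) = 0.6.
Prior × likelihood for each source: 0.28·0.3333=0.09333, 0.36·0.3846=0.1385, 0.36·0.6=0.2160. Summing gives P(red) = 0.44779.
P(Box 3 | red) = 0.2160 / 0.44779 = 0.482.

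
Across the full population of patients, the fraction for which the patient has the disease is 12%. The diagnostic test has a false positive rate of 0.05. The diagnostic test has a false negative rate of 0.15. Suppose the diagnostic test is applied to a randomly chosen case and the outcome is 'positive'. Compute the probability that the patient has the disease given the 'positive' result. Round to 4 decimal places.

P(H | E) ≈ 0.6986

Write H for 'the patient has the disease'. Prior odds H:¬H = 0.12/0.88 = 0.13636. For the 'positive' outcome, the likelihood ratio is 0.85/0.05 = 17.000.
Posterior odds = 0.13636 × 17.000 = 2.3182, so P(H|E) = 2.3182/(1+2.3182) = 0.6986.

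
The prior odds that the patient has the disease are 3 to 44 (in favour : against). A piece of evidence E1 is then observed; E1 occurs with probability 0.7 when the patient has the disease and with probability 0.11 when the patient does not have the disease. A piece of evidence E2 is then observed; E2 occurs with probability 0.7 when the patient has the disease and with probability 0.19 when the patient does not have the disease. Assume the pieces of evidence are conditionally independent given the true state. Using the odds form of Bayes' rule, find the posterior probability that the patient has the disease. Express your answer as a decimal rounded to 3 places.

Posterior probability ≈ 0.615

Prior odds = 3/44 = 0.068182. In log-odds, ln(0.068182) = -2.6856.
Add log likelihood ratios: ln(6.3636) + ln(3.6842) = 3.1547.
Posterior log-odds = 0.46908, so posterior odds = exp(0.46908) = 1.5985. Converting, P(H|E) = 1.5985/2.5985 = 0.615.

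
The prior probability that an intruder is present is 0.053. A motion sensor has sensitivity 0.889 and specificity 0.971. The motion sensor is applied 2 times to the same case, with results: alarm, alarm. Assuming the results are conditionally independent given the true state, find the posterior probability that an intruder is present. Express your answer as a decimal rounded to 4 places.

Posterior P(H) ≈ 0.9813

With H the event that an intruder is present, the joint likelihood of the observed sequence is P(data|H) = 0.889·0.889 = 0.79032 and P(data|¬H) = 0.029·0.029 = 0.00084100.
Bayes: P(H|data) = 0.053·0.79032 / (0.053·0.79032 + 0.947·0.00084100) = 0.041887/0.042683 = 0.9813.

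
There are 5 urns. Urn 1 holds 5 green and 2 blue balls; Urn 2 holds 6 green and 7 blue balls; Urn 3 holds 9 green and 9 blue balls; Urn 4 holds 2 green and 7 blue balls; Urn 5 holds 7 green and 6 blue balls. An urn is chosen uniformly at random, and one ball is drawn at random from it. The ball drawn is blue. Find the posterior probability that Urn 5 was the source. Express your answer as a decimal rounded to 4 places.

P(blue|Urn 1) = 0.2857; P(blue|Urn 2) = 0.5385; P(blue|Urn 3) = 0.5; P(blue|Urn 4) = 0.7778; P(blue|Urn 5) = 0.4615.
Prior × likelihood for each source: 0.2·0.2857=0.05714, 0.2·0.5385=0.1077, 0.2·0.5=0.1000, 0.2·0.7778=0.1556, 0.2·0.4615=0.09231. Summing gives P(blue) = 0.51270.
P(Urn 5 | blue) = 0.09231 / 0.51270 = 0.1800.

Posterior probability ≈ 0.1800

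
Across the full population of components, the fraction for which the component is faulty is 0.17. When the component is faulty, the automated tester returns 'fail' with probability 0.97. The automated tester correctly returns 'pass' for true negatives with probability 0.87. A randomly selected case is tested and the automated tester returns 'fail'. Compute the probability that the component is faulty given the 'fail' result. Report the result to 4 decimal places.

Write H for 'the component is faulty'. Prior odds H:¬H = 0.17/0.83 = 0.20482. For the 'fail' outcome, the likelihood ratio is 0.97/0.13 = 7.4615.
Posterior odds = 0.20482 × 7.4615 = 1.5283, so P(H|E) = 1.5283/(1+1.5283) = 0.6045.

P(H | E) ≈ 0.6045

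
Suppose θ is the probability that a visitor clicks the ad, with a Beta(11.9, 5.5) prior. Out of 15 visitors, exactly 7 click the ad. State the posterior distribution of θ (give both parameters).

Posterior: Beta(18.9, 13.5)

Observing 7 successes and 8 failures updates Beta(11.9, 5.5) by adding the success and failure counts to the two shape parameters: α = 11.9+7 = 18.9, β = 5.5+8 = 13.5.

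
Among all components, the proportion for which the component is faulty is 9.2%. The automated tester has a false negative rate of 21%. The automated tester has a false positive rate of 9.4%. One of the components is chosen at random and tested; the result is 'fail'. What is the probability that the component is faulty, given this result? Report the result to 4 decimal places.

P(H | E) ≈ 0.4599

Let H be the event that the component is faulty. P(H) = 0.092, so P(¬H) = 0.908. With E the 'fail' result, P(E|H) = 0.79 and P(E|¬H) = 0.094.
P(E) = 0.79·0.092 + 0.094·0.908 = 0.072680 + 0.085352 = 0.15803.
By Bayes' theorem, P(H|E) = 0.072680 / 0.15803 = 0.4599.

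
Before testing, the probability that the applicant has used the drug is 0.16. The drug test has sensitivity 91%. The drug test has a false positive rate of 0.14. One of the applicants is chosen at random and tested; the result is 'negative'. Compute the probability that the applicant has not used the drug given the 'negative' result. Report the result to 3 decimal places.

P(¬H | E) ≈ 0.980

Write H for 'the applicant has used the drug'. Prior odds H:¬H = 0.16/0.84 = 0.19048. For the 'negative' outcome, the likelihood ratio is 0.09/0.86 = 0.10465.
Posterior odds = 0.19048 × 0.10465 = 0.019934, so P(H|E) = 0.019934/(1+0.019934) = 0.020. Then P(¬H|E) = 1 − 0.020 = 0.980.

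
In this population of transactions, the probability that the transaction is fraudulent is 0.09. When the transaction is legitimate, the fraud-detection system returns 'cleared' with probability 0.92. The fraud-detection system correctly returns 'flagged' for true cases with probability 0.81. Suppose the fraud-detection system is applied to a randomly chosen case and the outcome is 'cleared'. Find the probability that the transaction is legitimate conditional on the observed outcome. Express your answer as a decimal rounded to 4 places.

P(¬H | E) ≈ 0.9800

Let H be the event that the transaction is fraudulent. P(H) = 0.09, so P(¬H) = 0.91. With E the 'cleared' result, P(E|H) = 0.19 and P(E|¬H) = 0.92.
P(E) = 0.19·0.09 + 0.92·0.91 = 0.017100 + 0.83720 = 0.85430.
By Bayes' theorem, P(H|E) = 0.017100 / 0.85430 = 0.0200. Hence P(¬H|E) = 1 − 0.0200 = 0.9800.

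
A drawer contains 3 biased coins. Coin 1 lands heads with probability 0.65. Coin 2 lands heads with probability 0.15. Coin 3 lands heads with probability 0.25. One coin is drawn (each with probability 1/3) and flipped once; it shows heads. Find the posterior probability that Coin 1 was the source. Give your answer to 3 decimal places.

P(heads|C1) = 0.65; P(heads|C2) = 0.15; P(heads|C3) = 0.25.
Prior × likelihood for each source: 0.333333·0.65=0.2167, 0.333333·0.15=0.05000, 0.333333·0.25=0.08333. Summing gives P(heads) = 0.35000.
P(Coin 1 | heads) = 0.2167 / 0.35000 = 0.619.

Posterior probability ≈ 0.619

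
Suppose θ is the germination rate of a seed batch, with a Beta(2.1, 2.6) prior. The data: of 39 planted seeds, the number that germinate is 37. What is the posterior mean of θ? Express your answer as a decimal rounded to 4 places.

The binomial likelihood is conjugate to the Beta prior: with 37 successes and 2 failures, the posterior is Beta(2.1+37, 2.6+2) = Beta(39.1, 4.6).
E[θ | data] = 39.1/(39.1+4.6) = 0.8947.

Posterior mean ≈ 0.8947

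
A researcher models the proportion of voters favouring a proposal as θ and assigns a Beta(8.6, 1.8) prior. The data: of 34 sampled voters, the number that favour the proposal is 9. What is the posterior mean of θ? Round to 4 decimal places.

Observing 9 successes and 25 failures updates Beta(8.6, 1.8) by adding the success and failure counts to the two shape parameters: α = 8.6+9 = 17.6, β = 1.8+25 = 26.8.
Posterior mean = α/(α+β) = 17.6/44.4 = 0.3964.

Posterior mean ≈ 0.3964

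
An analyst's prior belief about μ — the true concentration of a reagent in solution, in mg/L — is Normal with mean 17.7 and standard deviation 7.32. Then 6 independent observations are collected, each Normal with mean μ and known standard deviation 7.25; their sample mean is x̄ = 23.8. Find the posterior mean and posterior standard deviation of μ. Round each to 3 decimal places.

Posterior mean ≈ 22.943; posterior SD ≈ 2.744

With known σ, the Normal prior is conjugate. Weight on the data is w = (n/σ²)/(n/σ² + 1/τ₀²) = 0.114150/(0.114150+0.0186628) = 0.85948.
Posterior mean = w·x̄ + (1−w)·μ₀ = 0.85948·23.8 + 0.14052·17.7 = 22.943. Posterior variance = 1/(0.114150+0.0186628) = 7.52940, so SD = 2.744.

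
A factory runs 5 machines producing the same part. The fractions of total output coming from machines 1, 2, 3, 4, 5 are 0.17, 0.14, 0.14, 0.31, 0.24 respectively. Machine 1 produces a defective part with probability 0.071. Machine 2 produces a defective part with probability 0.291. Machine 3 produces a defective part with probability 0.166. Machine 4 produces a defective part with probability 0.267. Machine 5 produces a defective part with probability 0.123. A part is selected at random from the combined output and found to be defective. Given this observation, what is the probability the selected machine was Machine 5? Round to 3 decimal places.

P(defective|M1) = 0.071; P(defective|M2) = 0.291; P(defective|M3) = 0.166; P(defective|M4) = 0.267; P(defective|M5) = 0.123.
Prior × likelihood for each source: 0.17·0.071=0.01207, 0.14·0.291=0.04074, 0.14·0.166=0.02324, 0.31·0.267=0.08277, 0.24·0.123=0.02952. Summing gives P(defective) = 0.18834.
P(Machine 5 | defective) = 0.02952 / 0.18834 = 0.157.

Posterior probability ≈ 0.157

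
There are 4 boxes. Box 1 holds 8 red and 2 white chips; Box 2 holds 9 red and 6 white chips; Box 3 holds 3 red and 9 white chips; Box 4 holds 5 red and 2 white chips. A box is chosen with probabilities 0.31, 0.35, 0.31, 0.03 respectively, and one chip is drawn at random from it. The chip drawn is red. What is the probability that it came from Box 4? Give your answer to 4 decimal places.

P(red|Box 1) = 0.8; P(red|Box 2) = 0.6; P(red|Box 3) = 0.25; P(red|Box 4) = 0.7143.
Prior × likelihood for each source: 0.31·0.8=0.2480, 0.35·0.6=0.2100, 0.31·0.25=0.07750, 0.03·0.7143=0.02143. Summing gives P(red) = 0.55693.
P(Box 4 | red) = 0.02143 / 0.55693 = 0.0385.

Posterior probability ≈ 0.0385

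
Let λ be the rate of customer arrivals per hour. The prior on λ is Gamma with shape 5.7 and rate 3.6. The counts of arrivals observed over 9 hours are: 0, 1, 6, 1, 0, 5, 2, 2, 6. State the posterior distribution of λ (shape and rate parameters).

Posterior: Gamma(shape=28.7, rate=12.6)

The Poisson likelihood adds the total count to the shape and the number of exposure periods to the rate. Here ∑xᵢ = 23 and n = 9, so shape 5.7→28.7 and rate 3.6→12.6.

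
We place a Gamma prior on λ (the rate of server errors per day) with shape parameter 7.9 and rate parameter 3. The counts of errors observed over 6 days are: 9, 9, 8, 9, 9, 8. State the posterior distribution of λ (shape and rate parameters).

The Poisson likelihood adds the total count to the shape and the number of exposure periods to the rate. Here ∑xᵢ = 52 and n = 6, so shape 7.9→59.9 and rate 3→9.

Posterior: Gamma(shape=59.9, rate=9)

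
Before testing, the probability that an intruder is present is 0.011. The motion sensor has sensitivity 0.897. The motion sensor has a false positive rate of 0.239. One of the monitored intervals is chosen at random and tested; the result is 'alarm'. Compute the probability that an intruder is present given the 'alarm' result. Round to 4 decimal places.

Write H for 'an intruder is present'. Prior odds H:¬H = 0.011/0.989 = 0.011122. For the 'alarm' outcome, the likelihood ratio is 0.897/0.239 = 3.7531.
Posterior odds = 0.011122 × 3.7531 = 0.041744, so P(H|E) = 0.041744/(1+0.041744) = 0.0401.

P(H | E) ≈ 0.0401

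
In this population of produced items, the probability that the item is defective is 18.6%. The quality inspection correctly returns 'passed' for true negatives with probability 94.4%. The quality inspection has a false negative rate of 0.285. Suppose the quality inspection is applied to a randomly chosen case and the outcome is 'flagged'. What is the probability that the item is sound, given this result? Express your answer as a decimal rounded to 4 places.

P(¬H | E) ≈ 0.2553

Write H for 'the item is defective'. Prior odds H:¬H = 0.186/0.814 = 0.22850. For the 'flagged' outcome, the likelihood ratio is 0.715/0.056 = 12.768.
Posterior odds = 0.22850 × 12.768 = 2.9175, so P(H|E) = 2.9175/(1+2.9175) = 0.7447. Then P(¬H|E) = 1 − 0.7447 = 0.2553.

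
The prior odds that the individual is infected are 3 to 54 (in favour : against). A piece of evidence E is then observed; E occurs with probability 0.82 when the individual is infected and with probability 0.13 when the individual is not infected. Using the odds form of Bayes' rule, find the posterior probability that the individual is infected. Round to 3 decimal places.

Posterior probability ≈ 0.259

Prior odds = 3/54 = 0.055556.
Likelihood ratio for E = 0.82/0.13 = 6.3077.
Posterior odds = prior odds × LR = 0.35043.
Posterior probability = odds/(1+odds) = 0.35043/1.3504 = 0.259.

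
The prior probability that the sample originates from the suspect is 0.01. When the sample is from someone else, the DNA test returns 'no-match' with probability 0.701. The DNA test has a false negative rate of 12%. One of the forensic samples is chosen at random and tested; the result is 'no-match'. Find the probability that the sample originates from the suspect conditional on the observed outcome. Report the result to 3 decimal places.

Let H be the event that the sample originates from the suspect. P(H) = 0.01, so P(¬H) = 0.99. With E the 'no-match' result, P(E|H) = 0.12 and P(E|¬H) = 0.701.
P(E) = 0.12·0.01 + 0.701·0.99 = 0.0012000 + 0.69399 = 0.69519.
By Bayes' theorem, P(H|E) = 0.0012000 / 0.69519 = 0.002.

P(H | E) ≈ 0.002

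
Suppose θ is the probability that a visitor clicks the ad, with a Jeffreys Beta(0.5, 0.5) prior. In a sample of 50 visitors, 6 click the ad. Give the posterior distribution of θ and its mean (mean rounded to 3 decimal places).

Posterior: Beta(6.5, 44.5); mean ≈ 0.127

The binomial likelihood is conjugate to the Beta prior: with 6 successes and 44 failures, the posterior is Beta(0.5+6, 0.5+44) = Beta(6.5, 44.5).
Posterior mean = α/(α+β) = 6.5/51 = 0.127.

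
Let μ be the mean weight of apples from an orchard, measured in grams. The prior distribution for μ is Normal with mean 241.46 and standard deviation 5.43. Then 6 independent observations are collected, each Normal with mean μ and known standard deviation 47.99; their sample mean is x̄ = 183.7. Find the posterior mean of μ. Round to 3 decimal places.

Posterior mean ≈ 237.340

With known σ, the Normal prior is conjugate. Weight on the data is w = (n/σ²)/(n/σ² + 1/τ₀²) = 0.00260525/(0.00260525+0.0339157) = 0.071336.
Posterior mean = w·x̄ + (1−w)·μ₀ = 0.071336·183.7 + 0.92866·241.46 = 237.340.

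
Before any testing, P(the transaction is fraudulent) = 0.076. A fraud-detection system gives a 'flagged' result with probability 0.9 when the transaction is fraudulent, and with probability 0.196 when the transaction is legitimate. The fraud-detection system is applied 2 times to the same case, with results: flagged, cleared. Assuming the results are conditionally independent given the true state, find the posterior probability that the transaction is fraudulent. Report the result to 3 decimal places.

Let H be the event that the transaction is fraudulent; start with P(H) = 0.076. P('flagged'|H) = 0.9, P('flagged'|¬H) = 0.196.
Update on result 1 ('flagged'): P(H) ← 0.9·0.0760 / (0.9·0.0760 + 0.196·0.9240) = 0.068400/0.24950 = 0.2741.
Update on result 2 ('cleared'): P(H) ← 0.1·0.2741 / (0.1·0.2741 + 0.804·0.7259) = 0.027414/0.61100 = 0.0449.

Posterior P(H) ≈ 0.045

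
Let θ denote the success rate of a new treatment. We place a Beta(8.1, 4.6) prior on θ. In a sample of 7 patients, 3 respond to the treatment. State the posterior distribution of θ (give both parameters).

Posterior: Beta(11.1, 8.6)

Observing 3 successes and 4 failures updates Beta(8.1, 4.6) by adding the success and failure counts to the two shape parameters: α = 8.1+3 = 11.1, β = 4.6+4 = 8.6.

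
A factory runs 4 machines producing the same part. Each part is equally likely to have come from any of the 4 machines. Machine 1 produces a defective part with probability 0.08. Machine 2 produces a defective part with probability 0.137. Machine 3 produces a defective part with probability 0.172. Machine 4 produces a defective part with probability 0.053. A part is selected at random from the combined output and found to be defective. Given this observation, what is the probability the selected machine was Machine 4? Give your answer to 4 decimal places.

P(defective|M1) = 0.08; P(defective|M2) = 0.137; P(defective|M3) = 0.172; P(defective|M4) = 0.053.
Prior × likelihood for each source: 0.25·0.08=0.02000, 0.25·0.137=0.03425, 0.25·0.172=0.04300, 0.25·0.053=0.01325. Summing gives P(defective) = 0.11050.
P(Machine 4 | defective) = 0.01325 / 0.11050 = 0.1199.

Posterior probability ≈ 0.1199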